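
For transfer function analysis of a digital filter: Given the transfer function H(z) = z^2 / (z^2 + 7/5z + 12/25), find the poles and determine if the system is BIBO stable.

Poles are roots of the denominator: z^2 + 7/5z + 12/25 = 0.
Quadratic formula: z = [-(7/5) +/- sqrt((7/5)^2 - 4*(12/25))] / 2
Discriminant = 49/25 - 48/25 = 1/25; sqrt = 1/5.
z = (-7/5 +/- 1/5) / 2 => z = -3/5 or z = -4/5.
|p1| = 3/5, |p2| = 4/5.
For BIBO stability, all poles must lie inside the unit circle (|p| < 1).
System is STABLE since both |p| < 1.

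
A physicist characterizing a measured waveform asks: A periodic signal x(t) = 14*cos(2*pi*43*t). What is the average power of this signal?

Average power of A*cos(wt) is A^2/2.
P = 14^2 / 2 = 196/2 = 98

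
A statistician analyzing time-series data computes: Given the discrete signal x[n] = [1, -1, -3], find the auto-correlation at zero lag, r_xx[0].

The auto-correlation at zero lag r_xx[0] equals the signal energy.
r_xx[0] = sum of x[n]^2 = 1^2 + (-1)^2 + (-3)^2
= 1 + 1 + 9 = 11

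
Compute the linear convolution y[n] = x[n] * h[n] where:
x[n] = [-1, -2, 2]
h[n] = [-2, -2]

y[n] = sum_k x[k]*h[n-k]. Output length = len(x) + len(h) - 1 = 3 + 2 - 1 = 4.
y[0] = -1*-2 = 2
y[1] = -2*-2 + -1*-2 = 6
y[2] = 2*-2 + -2*-2 = 0
y[3] = 2*-2 = -4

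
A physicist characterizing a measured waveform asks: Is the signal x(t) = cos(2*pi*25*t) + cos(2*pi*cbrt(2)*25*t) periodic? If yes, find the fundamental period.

f1 = 25 Hz, f2 = 25*cbrt(2) Hz
Ratio f2/f1 = cbrt(2), which is irrational.
Since the frequency ratio is irrational, no common period exists.
The signal is not periodic.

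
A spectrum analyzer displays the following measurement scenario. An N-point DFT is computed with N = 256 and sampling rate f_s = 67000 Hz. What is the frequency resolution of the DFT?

DFT frequency resolution = f_s / N
= 67000 / 256 = 8375/32 Hz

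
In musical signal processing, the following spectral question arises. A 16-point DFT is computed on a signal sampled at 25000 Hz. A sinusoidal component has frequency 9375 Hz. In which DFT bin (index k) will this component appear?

DFT frequency resolution = f_s/N = 25000/16 = 3125/2 Hz
Bin index k = f_signal / resolution = 9375 / 3125/2 = 6
The signal frequency 9375 Hz falls in DFT bin k = 6.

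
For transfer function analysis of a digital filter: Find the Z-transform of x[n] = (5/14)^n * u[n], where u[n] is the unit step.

The Z-transform of a^n * u[n] is z/(z-a) for |z| > |a|.
Here a = 5/14, so X(z) = z/(z - (5/14)) = 14z/(14z - 5)
ROC: |z| > 5/14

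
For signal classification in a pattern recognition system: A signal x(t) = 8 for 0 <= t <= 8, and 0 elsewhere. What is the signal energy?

Energy = integral of |x(t)|^2 dt over the signal duration
= 8^2 * 8 = 64 * 8 = 512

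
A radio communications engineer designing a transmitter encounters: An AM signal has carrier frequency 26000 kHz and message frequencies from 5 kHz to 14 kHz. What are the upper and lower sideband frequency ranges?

Upper sideband (USB) = fc + [fm_low, fm_high] = 26000 + [5, 14] = [26005, 26014] kHz
Lower sideband (LSB) = fc - [fm_high, fm_low] = 26000 - [14, 5] = [25986, 25995] kHz
Total occupied spectrum: 25986 kHz to 26014 kHz (plus carrier at 26000 kHz)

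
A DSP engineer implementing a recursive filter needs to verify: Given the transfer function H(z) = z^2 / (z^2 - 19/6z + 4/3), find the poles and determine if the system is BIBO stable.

Poles are roots of the denominator: z^2 - 19/6z + 4/3 = 0.
Quadratic formula: z = [-(-19/6) +/- sqrt((-19/6)^2 - 4*(4/3))] / 2
Discriminant = 361/36 - 16/3 = 169/36; sqrt = 13/6.
z = (19/6 +/- 13/6) / 2 => z = 8/3 or z = 1/2.
|p1| = 8/3, |p2| = 1/2.
For BIBO stability, all poles must lie inside the unit circle (|p| < 1).
System is UNSTABLE since at least one |p| >= 1.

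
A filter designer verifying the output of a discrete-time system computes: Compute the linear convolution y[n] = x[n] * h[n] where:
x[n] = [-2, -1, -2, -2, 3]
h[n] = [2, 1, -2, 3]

y[n] = sum_k x[k]*h[n-k]. Output length = len(x) + len(h) - 1 = 5 + 4 - 1 = 8.
y[0] = -2*2 = -4
y[1] = -1*2 + -2*1 = -4
y[2] = -2*2 + -1*1 + -2*-2 = -1
y[3] = -2*2 + -2*1 + -1*-2 + -2*3 = -10
y[4] = 3*2 + -2*1 + -2*-2 + -1*3 = 5
y[5] = 3*1 + -2*-2 + -2*3 = 1
y[6] = 3*-2 + -2*3 = -12
y[7] = 3*3 = 9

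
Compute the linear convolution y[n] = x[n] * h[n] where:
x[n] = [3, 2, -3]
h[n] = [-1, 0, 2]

y[n] = sum_k x[k]*h[n-k]. Output length = len(x) + len(h) - 1 = 3 + 3 - 1 = 5.
y[0] = 3*-1 = -3
y[1] = 2*-1 + 3*0 = -2
y[2] = -3*-1 + 2*0 + 3*2 = 9
y[3] = -3*0 + 2*2 = 4
y[4] = -3*2 = -6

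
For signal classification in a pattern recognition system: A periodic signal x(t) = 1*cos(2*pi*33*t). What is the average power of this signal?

Average power of A*cos(wt) is A^2/2.
P = 1^2 / 2 = 1/2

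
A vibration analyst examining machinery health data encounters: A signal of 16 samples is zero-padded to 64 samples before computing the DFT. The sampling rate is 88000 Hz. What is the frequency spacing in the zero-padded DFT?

Original DFT: N = 16, resolution = f_s/N = 88000/16 = 5500 Hz
Zero-padded DFT: N = 64, resolution = f_s/N = 88000/64 = 1375 Hz
Zero-padding interpolates the spectrum (finer frequency grid)
but does NOT improve the true spectral resolution (ability to resolve close frequencies).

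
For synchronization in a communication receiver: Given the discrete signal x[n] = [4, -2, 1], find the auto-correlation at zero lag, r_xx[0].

The auto-correlation at zero lag r_xx[0] equals the signal energy.
r_xx[0] = sum of x[n]^2 = 4^2 + (-2)^2 + 1^2
= 16 + 4 + 1 = 21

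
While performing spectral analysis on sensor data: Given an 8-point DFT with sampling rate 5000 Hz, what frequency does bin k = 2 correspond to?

The frequency of DFT bin k is: f_k = k * f_s / N
f_2 = 2 * 5000 / 8 = 1250 Hz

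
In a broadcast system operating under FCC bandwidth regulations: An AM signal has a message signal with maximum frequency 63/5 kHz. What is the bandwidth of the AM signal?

In AM (double-sideband), the bandwidth is twice the message frequency.
BW = 2 * f_m = 2 * 63/5 kHz = 126/5 kHz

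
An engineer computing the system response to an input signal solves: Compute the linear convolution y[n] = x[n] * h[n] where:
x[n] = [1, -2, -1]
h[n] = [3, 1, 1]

y[n] = sum_k x[k]*h[n-k]. Output length = len(x) + len(h) - 1 = 3 + 3 - 1 = 5.
y[0] = 1*3 = 3
y[1] = -2*3 + 1*1 = -5
y[2] = -1*3 + -2*1 + 1*1 = -4
y[3] = -1*1 + -2*1 = -3
y[4] = -1*1 = -1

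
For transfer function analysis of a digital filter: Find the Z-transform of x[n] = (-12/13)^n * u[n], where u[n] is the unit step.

The Z-transform of a^n * u[n] is z/(z-a) for |z| > |a|.
Here a = -12/13, so X(z) = z/(z - (-12/13)) = 13z/(13z + 12)
ROC: |z| > 12/13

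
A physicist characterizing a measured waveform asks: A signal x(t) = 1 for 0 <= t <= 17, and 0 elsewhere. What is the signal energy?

Energy = integral of |x(t)|^2 dt over the signal duration
= 1^2 * 17 = 1 * 17 = 17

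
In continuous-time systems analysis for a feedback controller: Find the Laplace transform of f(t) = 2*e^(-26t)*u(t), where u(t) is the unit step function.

Standard Laplace transform pair:
e^(-at)*u(t) <-> 1/(s+a)
With a = 26: L{2*e^(-26t)*u(t)} = 2/(s+26), ROC: Re(s) > -26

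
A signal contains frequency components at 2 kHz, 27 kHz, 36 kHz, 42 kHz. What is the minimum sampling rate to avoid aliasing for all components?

The highest frequency component is f_max = 42 kHz.
Nyquist rate = 2 * f_max = 2 * 42 kHz = 84 kHz.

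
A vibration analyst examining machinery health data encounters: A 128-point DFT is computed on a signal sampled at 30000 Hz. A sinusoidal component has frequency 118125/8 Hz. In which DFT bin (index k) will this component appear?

DFT frequency resolution = f_s/N = 30000/128 = 1875/8 Hz
Bin index k = f_signal / resolution = 118125/8 / 1875/8 = 63
The signal frequency 118125/8 Hz falls in DFT bin k = 63.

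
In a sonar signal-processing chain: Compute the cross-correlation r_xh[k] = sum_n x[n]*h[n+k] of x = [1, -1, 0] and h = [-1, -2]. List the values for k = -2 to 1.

Both sequences indexed from 0 and zero outside their support.
Lags with overlap: k = -2 to 1.
  r_xh[-2] = x[2]*h[0] = 0
  r_xh[-1] = x[1]*h[0] + x[2]*h[1] = 1
  r_xh[0] = x[0]*h[0] + x[1]*h[1] = 1
  r_xh[1] = x[0]*h[1] = -2
r_xh = [0, 1, 1, -2] (for k = -2, ..., 1)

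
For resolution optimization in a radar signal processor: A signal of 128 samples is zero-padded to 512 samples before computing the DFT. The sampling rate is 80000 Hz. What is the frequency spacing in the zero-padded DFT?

Original DFT: N = 128, resolution = f_s/N = 80000/128 = 625 Hz
Zero-padded DFT: N = 512, resolution = f_s/N = 80000/512 = 625/4 Hz
Zero-padding interpolates the spectrum (finer frequency grid)
but does NOT improve the true spectral resolution (ability to resolve close frequencies).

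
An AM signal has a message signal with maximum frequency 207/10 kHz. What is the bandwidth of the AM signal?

In AM (double-sideband), the bandwidth is twice the message frequency.
BW = 2 * f_m = 2 * 207/10 kHz = 207/5 kHz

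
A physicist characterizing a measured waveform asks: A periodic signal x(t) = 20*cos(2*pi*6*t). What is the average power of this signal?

Average power of A*cos(wt) is A^2/2.
P = 20^2 / 2 = 400/2 = 200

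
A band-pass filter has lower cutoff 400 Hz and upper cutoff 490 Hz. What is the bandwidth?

Bandwidth = f_high - f_low
= 490 Hz - 400 Hz = 90 Hz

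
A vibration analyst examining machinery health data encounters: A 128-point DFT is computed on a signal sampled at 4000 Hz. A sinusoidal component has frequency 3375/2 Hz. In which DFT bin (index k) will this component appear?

DFT frequency resolution = f_s/N = 4000/128 = 125/4 Hz
Bin index k = f_signal / resolution = 3375/2 / 125/4 = 54
The signal frequency 3375/2 Hz falls in DFT bin k = 54.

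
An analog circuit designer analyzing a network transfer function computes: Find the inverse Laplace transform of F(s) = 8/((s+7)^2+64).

Standard pair: w/((s+a)^2+w^2) <-> e^(-at)*sin(wt)*u(t)
With a=7, w=8: f(t) = e^(-7t)*sin(8t)*u(t)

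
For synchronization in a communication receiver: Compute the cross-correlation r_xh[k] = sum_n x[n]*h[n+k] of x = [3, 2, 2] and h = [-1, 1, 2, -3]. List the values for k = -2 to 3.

Both sequences indexed from 0 and zero outside their support.
Lags with overlap: k = -2 to 3.
  r_xh[-2] = x[2]*h[0] = -2
  r_xh[-1] = x[1]*h[0] + x[2]*h[1] = 0
  r_xh[0] = x[0]*h[0] + x[1]*h[1] + x[2]*h[2] = 3
  r_xh[1] = x[0]*h[1] + x[1]*h[2] + x[2]*h[3] = 1
  r_xh[2] = x[0]*h[2] + x[1]*h[3] = 0
  r_xh[3] = x[0]*h[3] = -9
r_xh = [-2, 0, 3, 1, 0, -9] (for k = -2, ..., 3)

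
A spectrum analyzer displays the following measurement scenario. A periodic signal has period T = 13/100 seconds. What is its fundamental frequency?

The fundamental frequency is the reciprocal of the period.
f = 1/T = 1/(13/100) = 100/13 Hz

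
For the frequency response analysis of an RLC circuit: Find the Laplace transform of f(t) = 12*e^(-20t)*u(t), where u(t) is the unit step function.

Standard Laplace transform pair:
e^(-at)*u(t) <-> 1/(s+a)
With a = 20: L{12*e^(-20t)*u(t)} = 12/(s+20), ROC: Re(s) > -20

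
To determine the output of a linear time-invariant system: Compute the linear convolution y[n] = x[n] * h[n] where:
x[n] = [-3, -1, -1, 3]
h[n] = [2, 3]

y[n] = sum_k x[k]*h[n-k]. Output length = len(x) + len(h) - 1 = 4 + 2 - 1 = 5.
y[0] = -3*2 = -6
y[1] = -1*2 + -3*3 = -11
y[2] = -1*2 + -1*3 = -5
y[3] = 3*2 + -1*3 = 3
y[4] = 3*3 = 9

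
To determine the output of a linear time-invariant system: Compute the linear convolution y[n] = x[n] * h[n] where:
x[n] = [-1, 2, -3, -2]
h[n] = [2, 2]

y[n] = sum_k x[k]*h[n-k]. Output length = len(x) + len(h) - 1 = 4 + 2 - 1 = 5.
y[0] = -1*2 = -2
y[1] = 2*2 + -1*2 = 2
y[2] = -3*2 + 2*2 = -2
y[3] = -2*2 + -3*2 = -10
y[4] = -2*2 = -4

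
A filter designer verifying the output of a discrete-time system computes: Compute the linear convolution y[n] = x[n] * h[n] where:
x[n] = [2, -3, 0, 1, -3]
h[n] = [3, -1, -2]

y[n] = sum_k x[k]*h[n-k]. Output length = len(x) + len(h) - 1 = 5 + 3 - 1 = 7.
y[0] = 2*3 = 6
y[1] = -3*3 + 2*-1 = -11
y[2] = 0*3 + -3*-1 + 2*-2 = -1
y[3] = 1*3 + 0*-1 + -3*-2 = 9
y[4] = -3*3 + 1*-1 + 0*-2 = -10
y[5] = -3*-1 + 1*-2 = 1
y[6] = -3*-2 = 6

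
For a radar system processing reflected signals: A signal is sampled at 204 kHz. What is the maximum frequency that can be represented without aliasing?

The maximum frequency that can be represented without aliasing
is the Nyquist frequency: f_max = f_s / 2 = 204 kHz / 2 = 102 kHz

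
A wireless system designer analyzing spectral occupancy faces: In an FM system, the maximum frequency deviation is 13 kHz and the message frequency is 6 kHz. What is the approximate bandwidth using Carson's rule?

Carson's rule: BW = 2*(delta_f + f_m)
= 2*(13 + 6) kHz = 38 kHz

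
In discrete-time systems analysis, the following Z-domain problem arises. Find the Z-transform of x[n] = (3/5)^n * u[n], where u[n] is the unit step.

The Z-transform of a^n * u[n] is z/(z-a) for |z| > |a|.
Here a = 3/5, so X(z) = z/(z - (3/5)) = 5z/(5z - 3)
ROC: |z| > 3/5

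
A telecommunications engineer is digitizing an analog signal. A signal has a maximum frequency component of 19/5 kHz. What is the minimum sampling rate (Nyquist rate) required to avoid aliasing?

By the Nyquist-Shannon sampling theorem,
the minimum sampling rate (Nyquist rate) must be at least 2 * f_max.
Nyquist rate = 2 * 19/5 kHz = 38/5 kHz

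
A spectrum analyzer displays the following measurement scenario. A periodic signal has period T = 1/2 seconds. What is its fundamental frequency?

The fundamental frequency is the reciprocal of the period.
f = 1/T = 1/(1/2) = 2 Hz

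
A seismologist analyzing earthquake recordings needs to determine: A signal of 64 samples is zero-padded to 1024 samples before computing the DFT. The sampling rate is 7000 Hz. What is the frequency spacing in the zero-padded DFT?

Original DFT: N = 64, resolution = f_s/N = 7000/64 = 875/8 Hz
Zero-padded DFT: N = 1024, resolution = f_s/N = 7000/1024 = 875/128 Hz
Zero-padding interpolates the spectrum (finer frequency grid)
but does NOT improve the true spectral resolution (ability to resolve close frequencies).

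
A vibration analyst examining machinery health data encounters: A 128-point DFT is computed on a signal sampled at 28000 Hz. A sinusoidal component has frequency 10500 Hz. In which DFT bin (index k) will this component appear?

DFT frequency resolution = f_s/N = 28000/128 = 875/4 Hz
Bin index k = f_signal / resolution = 10500 / 875/4 = 48
The signal frequency 10500 Hz falls in DFT bin k = 48.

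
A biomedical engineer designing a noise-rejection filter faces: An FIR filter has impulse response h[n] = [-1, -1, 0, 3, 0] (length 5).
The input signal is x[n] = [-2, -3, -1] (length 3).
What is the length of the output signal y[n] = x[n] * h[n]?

For linear convolution, the output length is:
len(y) = len(x) + len(h) - 1 = 3 + 5 - 1 = 7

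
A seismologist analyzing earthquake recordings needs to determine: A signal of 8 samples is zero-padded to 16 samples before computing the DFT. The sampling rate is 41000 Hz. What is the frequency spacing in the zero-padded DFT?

Original DFT: N = 8, resolution = f_s/N = 41000/8 = 5125 Hz
Zero-padded DFT: N = 16, resolution = f_s/N = 41000/16 = 5125/2 Hz
Zero-padding interpolates the spectrum (finer frequency grid)
but does NOT improve the true spectral resolution (ability to resolve close frequencies).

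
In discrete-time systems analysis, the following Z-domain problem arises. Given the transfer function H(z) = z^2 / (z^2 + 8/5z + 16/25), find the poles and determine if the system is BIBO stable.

Poles are roots of the denominator: z^2 + 8/5z + 16/25 = 0.
Quadratic formula: z = [-(8/5) +/- sqrt((8/5)^2 - 4*(16/25))] / 2
Discriminant = 64/25 - 64/25 = 0; sqrt = 0.
z = (-8/5 +/- 0) / 2 = -4/5 (repeated root).
|p1| = 4/5, |p2| = 4/5.
For BIBO stability, all poles must lie inside the unit circle (|p| < 1).
System is STABLE since both |p| < 1.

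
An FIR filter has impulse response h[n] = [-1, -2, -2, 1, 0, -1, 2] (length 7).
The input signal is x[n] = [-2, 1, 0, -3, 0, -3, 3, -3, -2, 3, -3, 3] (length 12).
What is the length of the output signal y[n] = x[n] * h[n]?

For linear convolution, the output length is:
len(y) = len(x) + len(h) - 1 = 12 + 7 - 1 = 18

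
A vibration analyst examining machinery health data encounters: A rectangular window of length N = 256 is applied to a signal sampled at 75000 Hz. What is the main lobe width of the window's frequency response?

For a rectangular window of length N,
the main lobe width in frequency is 2*f_s/N.
= 2*75000/256 = 9375/16 Hz
This determines the minimum frequency separation for resolving two sinusoids.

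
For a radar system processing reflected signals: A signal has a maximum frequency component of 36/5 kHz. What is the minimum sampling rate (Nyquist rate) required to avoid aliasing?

By the Nyquist-Shannon sampling theorem,
the minimum sampling rate (Nyquist rate) must be at least 2 * f_max.
Nyquist rate = 2 * 36/5 kHz = 72/5 kHz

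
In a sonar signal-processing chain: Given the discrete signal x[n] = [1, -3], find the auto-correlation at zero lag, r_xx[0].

The auto-correlation at zero lag r_xx[0] equals the signal energy.
r_xx[0] = sum of x[n]^2 = 1^2 + (-3)^2
= 1 + 9 = 10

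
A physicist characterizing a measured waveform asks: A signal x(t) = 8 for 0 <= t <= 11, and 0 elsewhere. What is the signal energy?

Energy = integral of |x(t)|^2 dt over the signal duration
= 8^2 * 11 = 64 * 11 = 704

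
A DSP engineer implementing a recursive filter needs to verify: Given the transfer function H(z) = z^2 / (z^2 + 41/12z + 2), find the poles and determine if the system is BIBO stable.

Poles are roots of the denominator: z^2 + 41/12z + 2 = 0.
Quadratic formula: z = [-(41/12) +/- sqrt((41/12)^2 - 4*(2))] / 2
Discriminant = 1681/144 - 8 = 529/144; sqrt = 23/12.
z = (-41/12 +/- 23/12) / 2 => z = -3/4 or z = -8/3.
|p1| = 8/3, |p2| = 3/4.
For BIBO stability, all poles must lie inside the unit circle (|p| < 1).
System is UNSTABLE since at least one |p| >= 1.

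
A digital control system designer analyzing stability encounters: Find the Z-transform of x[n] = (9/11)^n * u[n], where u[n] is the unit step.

The Z-transform of a^n * u[n] is z/(z-a) for |z| > |a|.
Here a = 9/11, so X(z) = z/(z - (9/11)) = 11z/(11z - 9)
ROC: |z| > 9/11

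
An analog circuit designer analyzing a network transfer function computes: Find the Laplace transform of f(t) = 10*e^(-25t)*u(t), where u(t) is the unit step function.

Standard Laplace transform pair:
e^(-at)*u(t) <-> 1/(s+a)
With a = 25: L{10*e^(-25t)*u(t)} = 10/(s+25), ROC: Re(s) > -25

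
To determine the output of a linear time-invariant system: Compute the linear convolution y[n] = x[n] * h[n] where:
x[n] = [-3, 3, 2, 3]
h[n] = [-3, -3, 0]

y[n] = sum_k x[k]*h[n-k]. Output length = len(x) + len(h) - 1 = 4 + 3 - 1 = 6.
y[0] = -3*-3 = 9
y[1] = 3*-3 + -3*-3 = 0
y[2] = 2*-3 + 3*-3 + -3*0 = -15
y[3] = 3*-3 + 2*-3 + 3*0 = -15
y[4] = 3*-3 + 2*0 = -9
y[5] = 3*0 = 0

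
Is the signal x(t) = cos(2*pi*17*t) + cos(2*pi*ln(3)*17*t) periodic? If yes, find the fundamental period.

f1 = 17 Hz, f2 = 17*ln(3) Hz
Ratio f2/f1 = ln(3), which is irrational.
Since the frequency ratio is irrational, no common period exists.
The signal is not periodic.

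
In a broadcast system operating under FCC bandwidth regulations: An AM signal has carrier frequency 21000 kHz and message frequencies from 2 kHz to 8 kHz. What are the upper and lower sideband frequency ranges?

Upper sideband (USB) = fc + [fm_low, fm_high] = 21000 + [2, 8] = [21002, 21008] kHz
Lower sideband (LSB) = fc - [fm_high, fm_low] = 21000 - [8, 2] = [20992, 20998] kHz
Total occupied spectrum: 20992 kHz to 21008 kHz (plus carrier at 21000 kHz)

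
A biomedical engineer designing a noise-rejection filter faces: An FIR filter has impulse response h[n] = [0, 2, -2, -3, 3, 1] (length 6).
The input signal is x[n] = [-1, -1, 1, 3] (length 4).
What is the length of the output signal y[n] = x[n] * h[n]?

For linear convolution, the output length is:
len(y) = len(x) + len(h) - 1 = 4 + 6 - 1 = 9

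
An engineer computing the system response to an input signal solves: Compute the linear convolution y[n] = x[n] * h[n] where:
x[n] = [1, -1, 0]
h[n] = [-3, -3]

y[n] = sum_k x[k]*h[n-k]. Output length = len(x) + len(h) - 1 = 3 + 2 - 1 = 4.
y[0] = 1*-3 = -3
y[1] = -1*-3 + 1*-3 = 0
y[2] = 0*-3 + -1*-3 = 3
y[3] = 0*-3 = 0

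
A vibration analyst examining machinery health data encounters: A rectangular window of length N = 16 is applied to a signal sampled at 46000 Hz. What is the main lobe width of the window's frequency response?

For a rectangular window of length N,
the main lobe width in frequency is 2*f_s/N.
= 2*46000/16 = 5750 Hz
This determines the minimum frequency separation for resolving two sinusoids.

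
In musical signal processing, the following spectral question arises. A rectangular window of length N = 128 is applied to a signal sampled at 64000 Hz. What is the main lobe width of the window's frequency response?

For a rectangular window of length N,
the main lobe width in frequency is 2*f_s/N.
= 2*64000/128 = 1000 Hz
This determines the minimum frequency separation for resolving two sinusoids.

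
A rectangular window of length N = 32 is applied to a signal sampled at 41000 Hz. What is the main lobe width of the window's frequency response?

For a rectangular window of length N,
the main lobe width in frequency is 2*f_s/N.
= 2*41000/32 = 5125/2 Hz
This determines the minimum frequency separation for resolving two sinusoids.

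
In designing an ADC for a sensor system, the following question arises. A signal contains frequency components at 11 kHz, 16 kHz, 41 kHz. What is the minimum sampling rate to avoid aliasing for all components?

The highest frequency component is f_max = 41 kHz.
Nyquist rate = 2 * f_max = 2 * 41 kHz = 82 kHz.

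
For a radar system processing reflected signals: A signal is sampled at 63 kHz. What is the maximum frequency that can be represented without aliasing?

The maximum frequency that can be represented without aliasing
is the Nyquist frequency: f_max = f_s / 2 = 63 kHz / 2 = 63/2 kHz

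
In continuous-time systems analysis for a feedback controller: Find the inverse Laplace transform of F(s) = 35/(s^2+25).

Standard pair: w/(s^2+w^2) <-> sin(wt)*u(t)
Recognize w^2 = 25, so w = 5; numerator 35 = 7*5.
f(t) = 7*sin(5t)*u(t)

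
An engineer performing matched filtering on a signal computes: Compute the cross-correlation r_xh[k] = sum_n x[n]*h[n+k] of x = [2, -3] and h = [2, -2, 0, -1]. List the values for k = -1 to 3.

Both sequences indexed from 0 and zero outside their support.
Lags with overlap: k = -1 to 3.
  r_xh[-1] = x[1]*h[0] = -6
  r_xh[0] = x[0]*h[0] + x[1]*h[1] = 10
  r_xh[1] = x[0]*h[1] + x[1]*h[2] = -4
  r_xh[2] = x[0]*h[2] + x[1]*h[3] = 3
  r_xh[3] = x[0]*h[3] = -2
r_xh = [-6, 10, -4, 3, -2] (for k = -1, ..., 3)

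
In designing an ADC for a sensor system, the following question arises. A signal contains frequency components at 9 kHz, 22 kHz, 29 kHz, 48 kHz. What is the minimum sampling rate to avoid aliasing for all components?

The highest frequency component is f_max = 48 kHz.
Nyquist rate = 2 * f_max = 2 * 48 kHz = 96 kHz.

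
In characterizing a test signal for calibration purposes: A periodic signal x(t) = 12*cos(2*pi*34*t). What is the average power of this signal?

Average power of A*cos(wt) is A^2/2.
P = 12^2 / 2 = 144/2 = 72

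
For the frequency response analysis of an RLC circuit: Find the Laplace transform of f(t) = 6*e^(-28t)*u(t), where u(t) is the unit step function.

Standard Laplace transform pair:
e^(-at)*u(t) <-> 1/(s+a)
With a = 28: L{6*e^(-28t)*u(t)} = 6/(s+28), ROC: Re(s) > -28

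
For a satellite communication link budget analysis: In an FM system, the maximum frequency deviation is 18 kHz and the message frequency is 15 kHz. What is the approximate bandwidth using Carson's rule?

Carson's rule: BW = 2*(delta_f + f_m)
= 2*(18 + 15) kHz = 66 kHz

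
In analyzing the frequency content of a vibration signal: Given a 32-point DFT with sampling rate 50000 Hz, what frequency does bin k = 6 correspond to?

The frequency of DFT bin k is: f_k = k * f_s / N
f_6 = 6 * 50000 / 32 = 9375 Hz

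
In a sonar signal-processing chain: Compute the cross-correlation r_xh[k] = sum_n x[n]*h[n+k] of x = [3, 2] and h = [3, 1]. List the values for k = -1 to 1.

Both sequences indexed from 0 and zero outside their support.
Lags with overlap: k = -1 to 1.
  r_xh[-1] = x[1]*h[0] = 6
  r_xh[0] = x[0]*h[0] + x[1]*h[1] = 11
  r_xh[1] = x[0]*h[1] = 3
r_xh = [6, 11, 3] (for k = -1, ..., 1)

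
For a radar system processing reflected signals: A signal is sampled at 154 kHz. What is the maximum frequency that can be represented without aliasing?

The maximum frequency that can be represented without aliasing
is the Nyquist frequency: f_max = f_s / 2 = 154 kHz / 2 = 77 kHz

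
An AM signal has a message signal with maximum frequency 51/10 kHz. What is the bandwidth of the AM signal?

In AM (double-sideband), the bandwidth is twice the message frequency.
BW = 2 * f_m = 2 * 51/10 kHz = 51/5 kHz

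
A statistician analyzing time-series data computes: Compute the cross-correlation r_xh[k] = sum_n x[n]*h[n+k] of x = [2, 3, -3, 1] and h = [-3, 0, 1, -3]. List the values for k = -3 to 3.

Both sequences indexed from 0 and zero outside their support.
Lags with overlap: k = -3 to 3.
  r_xh[-3] = x[3]*h[0] = -3
  r_xh[-2] = x[2]*h[0] + x[3]*h[1] = 9
  r_xh[-1] = x[1]*h[0] + x[2]*h[1] + x[3]*h[2] = -8
  r_xh[0] = x[0]*h[0] + x[1]*h[1] + x[2]*h[2] + x[3]*h[3] = -12
  r_xh[1] = x[0]*h[1] + x[1]*h[2] + x[2]*h[3] = 12
  r_xh[2] = x[0]*h[2] + x[1]*h[3] = -7
  r_xh[3] = x[0]*h[3] = -6
r_xh = [-3, 9, -8, -12, 12, -7, -6] (for k = -3, ..., 3)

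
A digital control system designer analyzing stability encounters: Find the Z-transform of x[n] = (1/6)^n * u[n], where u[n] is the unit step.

The Z-transform of a^n * u[n] is z/(z-a) for |z| > |a|.
Here a = 1/6, so X(z) = z/(z - (1/6)) = 6z/(6z - 1)
ROC: |z| > 1/6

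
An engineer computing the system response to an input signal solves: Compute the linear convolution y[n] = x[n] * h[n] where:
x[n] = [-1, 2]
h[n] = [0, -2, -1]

y[n] = sum_k x[k]*h[n-k]. Output length = len(x) + len(h) - 1 = 2 + 3 - 1 = 4.
y[0] = -1*0 = 0
y[1] = 2*0 + -1*-2 = 2
y[2] = 2*-2 + -1*-1 = -3
y[3] = 2*-1 = -2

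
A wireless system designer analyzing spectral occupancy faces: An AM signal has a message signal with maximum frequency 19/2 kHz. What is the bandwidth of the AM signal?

In AM (double-sideband), the bandwidth is twice the message frequency.
BW = 2 * f_m = 2 * 19/2 kHz = 19 kHz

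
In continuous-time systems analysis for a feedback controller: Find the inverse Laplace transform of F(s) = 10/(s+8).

Standard pair: k/(s+a) <-> k*e^(-at)*u(t)
With k=10, a=8: f(t) = 10*e^(-8t)*u(t)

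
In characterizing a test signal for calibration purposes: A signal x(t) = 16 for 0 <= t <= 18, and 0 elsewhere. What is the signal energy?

Energy = integral of |x(t)|^2 dt over the signal duration
= 16^2 * 18 = 256 * 18 = 4608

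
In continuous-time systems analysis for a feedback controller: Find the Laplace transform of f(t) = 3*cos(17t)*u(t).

Standard pair: cos(wt)*u(t) <-> s/(s^2+w^2)
With w = 17: L{3*cos(17t)*u(t)} = 3s/(s^2+289)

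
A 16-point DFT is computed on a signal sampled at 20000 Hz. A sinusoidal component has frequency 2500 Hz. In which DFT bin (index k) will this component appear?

DFT frequency resolution = f_s/N = 20000/16 = 1250 Hz
Bin index k = f_signal / resolution = 2500 / 1250 = 2
The signal frequency 2500 Hz falls in DFT bin k = 2.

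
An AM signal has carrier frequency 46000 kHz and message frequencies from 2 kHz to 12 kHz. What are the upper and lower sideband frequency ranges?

Upper sideband (USB) = fc + [fm_low, fm_high] = 46000 + [2, 12] = [46002, 46012] kHz
Lower sideband (LSB) = fc - [fm_high, fm_low] = 46000 - [12, 2] = [45988, 45998] kHz
Total occupied spectrum: 45988 kHz to 46012 kHz (plus carrier at 46000 kHz)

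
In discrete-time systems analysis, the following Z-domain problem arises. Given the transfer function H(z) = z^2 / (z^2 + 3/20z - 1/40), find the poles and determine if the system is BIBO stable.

Poles are roots of the denominator: z^2 + 3/20z - 1/40 = 0.
Quadratic formula: z = [-(3/20) +/- sqrt((3/20)^2 - 4*(-1/40))] / 2
Discriminant = 9/400 + 1/10 = 49/400; sqrt = 7/20.
z = (-3/20 +/- 7/20) / 2 => z = 1/10 or z = -1/4.
|p1| = 1/10, |p2| = 1/4.
For BIBO stability, all poles must lie inside the unit circle (|p| < 1).
System is STABLE since both |p| < 1.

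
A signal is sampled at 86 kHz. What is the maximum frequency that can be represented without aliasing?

The maximum frequency that can be represented without aliasing
is the Nyquist frequency: f_max = f_s / 2 = 86 kHz / 2 = 43 kHz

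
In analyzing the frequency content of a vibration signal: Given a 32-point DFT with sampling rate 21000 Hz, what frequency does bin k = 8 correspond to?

The frequency of DFT bin k is: f_k = k * f_s / N
f_8 = 8 * 21000 / 32 = 5250 Hz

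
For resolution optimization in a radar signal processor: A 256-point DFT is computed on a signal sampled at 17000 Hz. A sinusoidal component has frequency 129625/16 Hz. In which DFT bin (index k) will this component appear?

DFT frequency resolution = f_s/N = 17000/256 = 2125/32 Hz
Bin index k = f_signal / resolution = 129625/16 / 2125/32 = 122
The signal frequency 129625/16 Hz falls in DFT bin k = 122.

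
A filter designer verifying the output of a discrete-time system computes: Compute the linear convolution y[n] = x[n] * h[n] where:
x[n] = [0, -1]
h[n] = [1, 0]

y[n] = sum_k x[k]*h[n-k]. Output length = len(x) + len(h) - 1 = 2 + 2 - 1 = 3.
y[0] = 0*1 = 0
y[1] = -1*1 + 0*0 = -1
y[2] = -1*0 = 0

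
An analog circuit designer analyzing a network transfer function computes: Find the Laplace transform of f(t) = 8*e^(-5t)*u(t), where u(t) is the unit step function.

Standard Laplace transform pair:
e^(-at)*u(t) <-> 1/(s+a)
With a = 5: L{8*e^(-5t)*u(t)} = 8/(s+5), ROC: Re(s) > -5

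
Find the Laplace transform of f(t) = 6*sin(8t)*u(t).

Standard pair: sin(wt)*u(t) <-> w/(s^2+w^2)
With w = 8: L{6*sin(8t)*u(t)} = 48/(s^2+64)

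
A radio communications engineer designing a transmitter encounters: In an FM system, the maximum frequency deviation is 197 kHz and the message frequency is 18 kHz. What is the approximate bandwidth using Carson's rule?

Carson's rule: BW = 2*(delta_f + f_m)
= 2*(197 + 18) kHz = 430 kHz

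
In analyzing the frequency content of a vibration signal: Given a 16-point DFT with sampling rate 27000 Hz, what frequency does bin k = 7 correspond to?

The frequency of DFT bin k is: f_k = k * f_s / N
f_7 = 7 * 27000 / 16 = 23625/2 Hz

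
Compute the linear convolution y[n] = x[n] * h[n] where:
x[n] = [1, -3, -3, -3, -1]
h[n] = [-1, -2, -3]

y[n] = sum_k x[k]*h[n-k]. Output length = len(x) + len(h) - 1 = 5 + 3 - 1 = 7.
y[0] = 1*-1 = -1
y[1] = -3*-1 + 1*-2 = 1
y[2] = -3*-1 + -3*-2 + 1*-3 = 6
y[3] = -3*-1 + -3*-2 + -3*-3 = 18
y[4] = -1*-1 + -3*-2 + -3*-3 = 16
y[5] = -1*-2 + -3*-3 = 11
y[6] = -1*-3 = 3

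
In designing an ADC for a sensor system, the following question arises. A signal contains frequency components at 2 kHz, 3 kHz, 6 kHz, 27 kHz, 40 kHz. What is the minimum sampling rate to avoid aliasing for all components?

The highest frequency component is f_max = 40 kHz.
Nyquist rate = 2 * f_max = 2 * 40 kHz = 80 kHz.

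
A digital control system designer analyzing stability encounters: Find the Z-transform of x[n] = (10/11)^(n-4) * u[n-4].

Time-shifting property: if X(z) = Z{x[n]}, then Z{x[n-d]} = z^(-d) * X(z)
X(z) = z/(z - 10/11) for x[n] = (10/11)^n * u[n]
Z{x[n-4]} = z^(-4) * z/(z - 10/11) = z^(-3)/(z - 10/11)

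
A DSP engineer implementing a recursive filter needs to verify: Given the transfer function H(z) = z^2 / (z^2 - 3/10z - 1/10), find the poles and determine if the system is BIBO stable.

Poles are roots of the denominator: z^2 - 3/10z - 1/10 = 0.
Quadratic formula: z = [-(-3/10) +/- sqrt((-3/10)^2 - 4*(-1/10))] / 2
Discriminant = 9/100 + 2/5 = 49/100; sqrt = 7/10.
z = (3/10 +/- 7/10) / 2 => z = 1/2 or z = -1/5.
|p1| = 1/2, |p2| = 1/5.
For BIBO stability, all poles must lie inside the unit circle (|p| < 1).
System is STABLE since both |p| < 1.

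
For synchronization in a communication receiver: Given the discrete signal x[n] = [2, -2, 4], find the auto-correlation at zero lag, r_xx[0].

The auto-correlation at zero lag r_xx[0] equals the signal energy.
r_xx[0] = sum of x[n]^2 = 2^2 + (-2)^2 + 4^2
= 4 + 4 + 16 = 24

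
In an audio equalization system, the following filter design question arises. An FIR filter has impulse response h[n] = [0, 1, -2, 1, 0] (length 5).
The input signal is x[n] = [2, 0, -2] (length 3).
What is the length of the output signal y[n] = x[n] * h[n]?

For linear convolution, the output length is:
len(y) = len(x) + len(h) - 1 = 3 + 5 - 1 = 7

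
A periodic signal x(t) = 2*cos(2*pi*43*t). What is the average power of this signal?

Average power of A*cos(wt) is A^2/2.
P = 2^2 / 2 = 4/2 = 2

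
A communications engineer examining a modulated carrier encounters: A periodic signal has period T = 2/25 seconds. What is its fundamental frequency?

The fundamental frequency is the reciprocal of the period.
f = 1/T = 1/(2/25) = 25/2 Hz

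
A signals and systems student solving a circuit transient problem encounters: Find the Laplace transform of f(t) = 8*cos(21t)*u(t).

Standard pair: cos(wt)*u(t) <-> s/(s^2+w^2)
With w = 21: L{8*cos(21t)*u(t)} = 8s/(s^2+441)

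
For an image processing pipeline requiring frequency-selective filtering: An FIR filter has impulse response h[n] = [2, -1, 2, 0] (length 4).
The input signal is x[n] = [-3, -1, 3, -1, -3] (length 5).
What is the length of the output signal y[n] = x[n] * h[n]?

For linear convolution, the output length is:
len(y) = len(x) + len(h) - 1 = 5 + 4 - 1 = 8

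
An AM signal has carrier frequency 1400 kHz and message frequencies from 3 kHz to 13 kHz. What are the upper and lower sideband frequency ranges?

Upper sideband (USB) = fc + [fm_low, fm_high] = 1400 + [3, 13] = [1403, 1413] kHz
Lower sideband (LSB) = fc - [fm_high, fm_low] = 1400 - [13, 3] = [1387, 1397] kHz
Total occupied spectrum: 1387 kHz to 1413 kHz (plus carrier at 1400 kHz)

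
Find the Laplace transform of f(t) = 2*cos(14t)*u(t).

Standard pair: cos(wt)*u(t) <-> s/(s^2+w^2)
With w = 14: L{2*cos(14t)*u(t)} = 2s/(s^2+196)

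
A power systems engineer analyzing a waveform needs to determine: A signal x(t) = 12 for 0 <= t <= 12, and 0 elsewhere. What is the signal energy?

Energy = integral of |x(t)|^2 dt over the signal duration
= 12^2 * 12 = 144 * 12 = 1728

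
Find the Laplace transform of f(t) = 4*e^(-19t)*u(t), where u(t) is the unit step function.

Standard Laplace transform pair:
e^(-at)*u(t) <-> 1/(s+a)
With a = 19: L{4*e^(-19t)*u(t)} = 4/(s+19), ROC: Re(s) > -19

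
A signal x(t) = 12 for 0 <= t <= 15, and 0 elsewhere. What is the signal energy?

Energy = integral of |x(t)|^2 dt over the signal duration
= 12^2 * 15 = 144 * 15 = 2160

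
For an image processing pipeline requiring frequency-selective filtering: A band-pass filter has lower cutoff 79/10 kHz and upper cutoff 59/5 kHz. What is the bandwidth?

Bandwidth = f_high - f_low
= 59/5 kHz - 79/10 kHz = 39/10 kHz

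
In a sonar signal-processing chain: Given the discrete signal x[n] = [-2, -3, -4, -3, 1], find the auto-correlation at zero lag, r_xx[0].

The auto-correlation at zero lag r_xx[0] equals the signal energy.
r_xx[0] = sum of x[n]^2 = (-2)^2 + (-3)^2 + (-4)^2 + (-3)^2 + 1^2
= 4 + 9 + 16 + 9 + 1 = 39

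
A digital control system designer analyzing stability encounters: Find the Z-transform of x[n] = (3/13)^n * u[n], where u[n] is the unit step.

The Z-transform of a^n * u[n] is z/(z-a) for |z| > |a|.
Here a = 3/13, so X(z) = z/(z - (3/13)) = 13z/(13z - 3)
ROC: |z| > 3/13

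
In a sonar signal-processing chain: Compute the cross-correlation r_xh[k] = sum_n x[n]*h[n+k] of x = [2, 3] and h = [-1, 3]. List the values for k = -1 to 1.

Both sequences indexed from 0 and zero outside their support.
Lags with overlap: k = -1 to 1.
  r_xh[-1] = x[1]*h[0] = -3
  r_xh[0] = x[0]*h[0] + x[1]*h[1] = 7
  r_xh[1] = x[0]*h[1] = 6
r_xh = [-3, 7, 6] (for k = -1, ..., 1)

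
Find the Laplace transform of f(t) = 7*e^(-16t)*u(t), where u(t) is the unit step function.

Standard Laplace transform pair:
e^(-at)*u(t) <-> 1/(s+a)
With a = 16: L{7*e^(-16t)*u(t)} = 7/(s+16), ROC: Re(s) > -16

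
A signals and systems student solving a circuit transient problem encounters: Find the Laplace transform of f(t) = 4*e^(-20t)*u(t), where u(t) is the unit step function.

Standard Laplace transform pair:
e^(-at)*u(t) <-> 1/(s+a)
With a = 20: L{4*e^(-20t)*u(t)} = 4/(s+20), ROC: Re(s) > -20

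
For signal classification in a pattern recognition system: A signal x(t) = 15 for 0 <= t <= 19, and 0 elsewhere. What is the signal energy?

Energy = integral of |x(t)|^2 dt over the signal duration
= 15^2 * 19 = 225 * 19 = 4275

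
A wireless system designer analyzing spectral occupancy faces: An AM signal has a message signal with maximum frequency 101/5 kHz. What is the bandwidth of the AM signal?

In AM (double-sideband), the bandwidth is twice the message frequency.
BW = 2 * f_m = 2 * 101/5 kHz = 202/5 kHz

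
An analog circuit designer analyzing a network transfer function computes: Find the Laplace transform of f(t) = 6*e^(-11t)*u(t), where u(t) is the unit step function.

Standard Laplace transform pair:
e^(-at)*u(t) <-> 1/(s+a)
With a = 11: L{6*e^(-11t)*u(t)} = 6/(s+11), ROC: Re(s) > -11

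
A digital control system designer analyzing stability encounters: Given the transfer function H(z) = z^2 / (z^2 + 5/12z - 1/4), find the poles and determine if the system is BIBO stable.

Poles are roots of the denominator: z^2 + 5/12z - 1/4 = 0.
Quadratic formula: z = [-(5/12) +/- sqrt((5/12)^2 - 4*(-1/4))] / 2
Discriminant = 25/144 + 1 = 169/144; sqrt = 13/12.
z = (-5/12 +/- 13/12) / 2 => z = 1/3 or z = -3/4.
|p1| = 3/4, |p2| = 1/3.
For BIBO stability, all poles must lie inside the unit circle (|p| < 1).
System is STABLE since both |p| < 1.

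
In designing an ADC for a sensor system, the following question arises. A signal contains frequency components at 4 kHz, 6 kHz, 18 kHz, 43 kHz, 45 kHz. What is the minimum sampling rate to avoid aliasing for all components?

The highest frequency component is f_max = 45 kHz.
Nyquist rate = 2 * f_max = 2 * 45 kHz = 90 kHz.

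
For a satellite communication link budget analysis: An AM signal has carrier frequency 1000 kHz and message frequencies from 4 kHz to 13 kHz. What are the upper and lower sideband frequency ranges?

Upper sideband (USB) = fc + [fm_low, fm_high] = 1000 + [4, 13] = [1004, 1013] kHz
Lower sideband (LSB) = fc - [fm_high, fm_low] = 1000 - [13, 4] = [987, 996] kHz
Total occupied spectrum: 987 kHz to 1013 kHz (plus carrier at 1000 kHz)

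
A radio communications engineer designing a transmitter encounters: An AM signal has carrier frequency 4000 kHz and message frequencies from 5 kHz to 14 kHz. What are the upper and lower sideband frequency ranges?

Upper sideband (USB) = fc + [fm_low, fm_high] = 4000 + [5, 14] = [4005, 4014] kHz
Lower sideband (LSB) = fc - [fm_high, fm_low] = 4000 - [14, 5] = [3986, 3995] kHz
Total occupied spectrum: 3986 kHz to 4014 kHz (plus carrier at 4000 kHz)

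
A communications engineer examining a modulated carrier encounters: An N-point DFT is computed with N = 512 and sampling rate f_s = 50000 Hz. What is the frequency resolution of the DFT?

DFT frequency resolution = f_s / N
= 50000 / 512 = 3125/32 Hz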